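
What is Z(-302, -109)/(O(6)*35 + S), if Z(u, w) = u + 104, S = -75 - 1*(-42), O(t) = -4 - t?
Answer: 198/383 ≈ 0.51697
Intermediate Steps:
S = -33 (S = -75 + 42 = -33)
Z(u, w) = 104 + u
Z(-302, -109)/(O(6)*35 + S) = (104 - 302)/((-4 - 1*6)*35 - 33) = -198/((-4 - 6)*35 - 33) = -198/(-10*35 - 33) = -198/(-350 - 33) = -198/(-383) = -198*(-1/383) = 198/383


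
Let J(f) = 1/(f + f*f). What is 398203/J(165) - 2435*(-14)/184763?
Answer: 2015169424583800/184763 ≈ 1.0907e+10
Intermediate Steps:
J(f) = 1/(f + f**2)
398203/J(165) - 2435*(-14)/184763 = 398203/((1/(165*(1 + 165)))) - 2435*(-14)/184763 = 398203/(((1/165)/166)) + 34090*(1/184763) = 398203/(((1/165)*(1/166))) + 34090/184763 = 398203/(1/27390) + 34090/184763 = 398203*27390 + 34090/184763 = 10906780170 + 34090/184763 = 2015169424583800/184763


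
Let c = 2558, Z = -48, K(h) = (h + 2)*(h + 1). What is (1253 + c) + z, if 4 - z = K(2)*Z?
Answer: 4391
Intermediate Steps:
K(h) = (1 + h)*(2 + h) (K(h) = (2 + h)*(1 + h) = (1 + h)*(2 + h))
z = 580 (z = 4 - (2 + 2² + 3*2)*(-48) = 4 - (2 + 4 + 6)*(-48) = 4 - 12*(-48) = 4 - 1*(-576) = 4 + 576 = 580)
(1253 + c) + z = (1253 + 2558) + 580 = 3811 + 580 = 4391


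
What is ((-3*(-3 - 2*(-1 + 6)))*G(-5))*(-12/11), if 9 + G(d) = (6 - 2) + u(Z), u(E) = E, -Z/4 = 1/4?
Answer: 2808/11 ≈ 255.27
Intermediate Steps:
Z = -1 (Z = -4/4 = -4*¼ = -1)
G(d) = -6 (G(d) = -9 + ((6 - 2) - 1) = -9 + (4 - 1) = -9 + 3 = -6)
((-3*(-3 - 2*(-1 + 6)))*G(-5))*(-12/11) = (-3*(-3 - 2*(-1 + 6))*(-6))*(-12/11) = (-3*(-3 - 2*5)*(-6))*(-12*1/11) = (-3*(-3 - 10)*(-6))*(-12/11) = (-3*(-13)*(-6))*(-12/11) = (39*(-6))*(-12/11) = -234*(-12/11) = 2808/11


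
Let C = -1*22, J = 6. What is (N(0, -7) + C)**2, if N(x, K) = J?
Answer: 256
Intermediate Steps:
N(x, K) = 6
C = -22
(N(0, -7) + C)**2 = (6 - 22)**2 = (-16)**2 = 256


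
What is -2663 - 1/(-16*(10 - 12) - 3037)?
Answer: -8002314/3005 ≈ -2663.0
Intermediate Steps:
-2663 - 1/(-16*(10 - 12) - 3037) = -2663 - 1/(-16*(-2) - 3037) = -2663 - 1/(32 - 3037) = -2663 - 1/(-3005) = -2663 - 1*(-1/3005) = -2663 + 1/3005 = -8002314/3005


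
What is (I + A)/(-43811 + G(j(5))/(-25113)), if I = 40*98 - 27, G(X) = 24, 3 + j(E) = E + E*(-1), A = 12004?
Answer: -133073787/366741889 ≈ -0.36285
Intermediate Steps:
j(E) = -3 (j(E) = -3 + (E + E*(-1)) = -3 + (E - E) = -3 + 0 = -3)
I = 3893 (I = 3920 - 27 = 3893)
(I + A)/(-43811 + G(j(5))/(-25113)) = (3893 + 12004)/(-43811 + 24/(-25113)) = 15897/(-43811 + 24*(-1/25113)) = 15897/(-43811 - 8/8371) = 15897/(-366741889/8371) = 15897*(-8371/366741889) = -133073787/366741889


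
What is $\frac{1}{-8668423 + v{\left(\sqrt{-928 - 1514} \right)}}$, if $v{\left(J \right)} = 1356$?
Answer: $- \frac{1}{8667067} \approx -1.1538 \cdot 10^{-7}$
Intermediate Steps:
$\frac{1}{-8668423 + v{\left(\sqrt{-928 - 1514} \right)}} = \frac{1}{-8668423 + 1356} = \frac{1}{-8667067} = - \frac{1}{8667067}$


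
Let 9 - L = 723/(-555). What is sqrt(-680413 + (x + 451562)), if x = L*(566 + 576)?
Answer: I*sqrt(7429744855)/185 ≈ 465.92*I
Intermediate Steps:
L = 1906/185 (L = 9 - 723/(-555) = 9 - 723*(-1)/555 = 9 - 1*(-241/185) = 9 + 241/185 = 1906/185 ≈ 10.303)
x = 2176652/185 (x = 1906*(566 + 576)/185 = (1906/185)*1142 = 2176652/185 ≈ 11766.)
sqrt(-680413 + (x + 451562)) = sqrt(-680413 + (2176652/185 + 451562)) = sqrt(-680413 + 85715622/185) = sqrt(-40160783/185) = I*sqrt(7429744855)/185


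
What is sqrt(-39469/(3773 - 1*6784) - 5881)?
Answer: I*sqrt(53199016442)/3011 ≈ 76.602*I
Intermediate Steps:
sqrt(-39469/(3773 - 1*6784) - 5881) = sqrt(-39469/(3773 - 6784) - 5881) = sqrt(-39469/(-3011) - 5881) = sqrt(-39469*(-1/3011) - 5881) = sqrt(39469/3011 - 5881) = sqrt(-17668222/3011) = I*sqrt(53199016442)/3011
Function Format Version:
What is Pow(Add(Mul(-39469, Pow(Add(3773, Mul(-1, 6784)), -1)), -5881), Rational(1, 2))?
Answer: Mul(Rational(1, 3011), I, Pow(53199016442, Rational(1, 2))) ≈ Mul(76.602, I)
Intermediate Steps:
Pow(Add(Mul(-39469, Pow(Add(3773, Mul(-1, 6784)), -1)), -5881), Rational(1, 2)) = Pow(Add(Mul(-39469, Pow(Add(3773, -6784), -1)), -5881), Rational(1, 2)) = Pow(Add(Mul(-39469, Pow(-3011, -1)), -5881), Rational(1, 2)) = Pow(Add(Mul(-39469, Rational(-1, 3011)), -5881), Rational(1, 2)) = Pow(Add(Rational(39469, 3011), -5881), Rational(1, 2)) = Pow(Rational(-17668222, 3011), Rational(1, 2)) = Mul(Rational(1, 3011), I, Pow(53199016442, Rational(1, 2)))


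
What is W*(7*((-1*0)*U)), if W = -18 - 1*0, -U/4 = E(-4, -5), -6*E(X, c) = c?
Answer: 0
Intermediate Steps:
E(X, c) = -c/6
U = -10/3 (U = -(-2)*(-5)/3 = -4*⅚ = -10/3 ≈ -3.3333)
W = -18 (W = -18 + 0 = -18)
W*(7*((-1*0)*U)) = -126*-1*0*(-10/3) = -126*0*(-10/3) = -126*0 = -18*0 = 0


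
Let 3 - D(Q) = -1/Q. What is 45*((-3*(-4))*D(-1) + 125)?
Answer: 6705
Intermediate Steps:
D(Q) = 3 + 1/Q (D(Q) = 3 - (-1)/Q = 3 + 1/Q)
45*((-3*(-4))*D(-1) + 125) = 45*((-3*(-4))*(3 + 1/(-1)) + 125) = 45*(12*(3 - 1) + 125) = 45*(12*2 + 125) = 45*(24 + 125) = 45*149 = 6705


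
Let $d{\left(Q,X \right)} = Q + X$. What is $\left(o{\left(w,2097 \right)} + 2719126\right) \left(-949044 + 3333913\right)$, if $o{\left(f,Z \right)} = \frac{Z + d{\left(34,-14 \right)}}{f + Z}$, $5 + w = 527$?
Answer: $\frac{16983589667237459}{2619} \approx 6.4848 \cdot 10^{12}$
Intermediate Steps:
$w = 522$ ($w = -5 + 527 = 522$)
$o{\left(f,Z \right)} = \frac{20 + Z}{Z + f}$ ($o{\left(f,Z \right)} = \frac{Z + \left(34 - 14\right)}{f + Z} = \frac{Z + 20}{Z + f} = \frac{20 + Z}{Z + f}$)
$\left(o{\left(w,2097 \right)} + 2719126\right) \left(-949044 + 3333913\right) = \left(\frac{20 + 2097}{2097 + 522} + 2719126\right) \left(-949044 + 3333913\right) = \left(\frac{1}{2619} \cdot 2117 + 2719126\right) 2384869 = \left(\frac{2117}{2619} + 2719126\right) 2384869 = \frac{7121393111}{2619} \cdot 2384869 = \frac{16983589667237459}{2619}$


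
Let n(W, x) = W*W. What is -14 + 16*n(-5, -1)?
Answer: 386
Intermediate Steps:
n(W, x) = W**2
-14 + 16*n(-5, -1) = -14 + 16*(-5)**2 = -14 + 16*25 = -14 + 400 = 386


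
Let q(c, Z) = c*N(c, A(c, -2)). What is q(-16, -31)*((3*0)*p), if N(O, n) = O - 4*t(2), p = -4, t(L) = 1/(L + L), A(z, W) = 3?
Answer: 0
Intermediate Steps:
t(L) = 1/(2*L)
N(O, n) = -1 + O (N(O, n) = O - 2/2 = O - 4*¼ = O - 1 = -1 + O)
q(c, Z) = c*(-1 + c)
q(-16, -31)*((3*0)*p) = (-16*(-1 - 16))*((3*0)*(-4)) = (-16*(-17))*(0*(-4)) = 272*0 = 0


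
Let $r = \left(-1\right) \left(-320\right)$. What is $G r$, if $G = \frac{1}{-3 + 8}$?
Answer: $64$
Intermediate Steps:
$G = \frac{1}{5} \approx 0.2$
$r = 320$
$G r = \frac{1}{5} \cdot 320 = 64$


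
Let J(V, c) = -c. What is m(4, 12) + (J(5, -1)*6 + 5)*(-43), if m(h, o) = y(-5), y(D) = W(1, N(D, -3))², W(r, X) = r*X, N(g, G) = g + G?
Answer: -409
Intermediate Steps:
N(g, G) = G + g
W(r, X) = X*r
y(D) = (-3 + D)² (y(D) = ((-3 + D)*1)² = (-3 + D)²)
m(h, o) = 64 (m(h, o) = (-3 - 5)² = (-8)² = 64)
m(4, 12) + (J(5, -1)*6 + 5)*(-43) = 64 + (-1*(-1)*6 + 5)*(-43) = 64 + (1*6 + 5)*(-43) = 64 + (6 + 5)*(-43) = 64 + 11*(-43) = 64 - 473 = -409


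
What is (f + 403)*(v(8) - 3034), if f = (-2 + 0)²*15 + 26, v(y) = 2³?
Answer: -1479714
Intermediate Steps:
v(y) = 8
f = 86 (f = (-2)²*15 + 26 = 4*15 + 26 = 60 + 26 = 86)
(f + 403)*(v(8) - 3034) = (86 + 403)*(8 - 3034) = 489*(-3026) = -1479714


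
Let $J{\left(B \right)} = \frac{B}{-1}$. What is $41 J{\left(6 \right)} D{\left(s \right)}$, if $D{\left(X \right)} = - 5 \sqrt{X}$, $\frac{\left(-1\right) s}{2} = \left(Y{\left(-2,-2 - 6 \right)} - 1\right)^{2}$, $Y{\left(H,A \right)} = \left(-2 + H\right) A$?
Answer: $38130 i \sqrt{2} \approx 53924.0 i$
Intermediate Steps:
$Y{\left(H,A \right)} = A \left(-2 + H\right)$
$J{\left(B \right)} = - B$ ($J{\left(B \right)} = B \left(-1\right) = - B$)
$s = -1922$ ($s = - 2 \left(\left(-2 - 6\right) \left(-2 - 2\right) - 1\right)^{2} = - 2 \left(\left(-2 - 6\right) \left(-4\right) - 1\right)^{2} = - 2 \left(\left(-8\right) \left(-4\right) - 1\right)^{2} = - 2 \left(32 - 1\right)^{2} = - 2 \cdot 31^{2} = \left(-2\right) 961 = -1922$)
$41 J{\left(6 \right)} D{\left(s \right)} = 41 \left(\left(-1\right) 6\right) \left(- 5 \sqrt{-1922}\right) = 41 \left(-6\right) \left(- 5 \cdot 31 i \sqrt{2}\right) = - 246 \left(- 155 i \sqrt{2}\right) = 38130 i \sqrt{2}$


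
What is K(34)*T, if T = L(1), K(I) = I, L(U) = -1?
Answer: -34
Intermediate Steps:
T = -1
K(34)*T = 34*(-1) = -34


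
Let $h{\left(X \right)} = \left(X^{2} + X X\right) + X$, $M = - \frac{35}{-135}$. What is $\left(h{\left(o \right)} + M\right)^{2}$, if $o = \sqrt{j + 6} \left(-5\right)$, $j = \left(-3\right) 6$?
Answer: $\frac{261994549}{729} + \frac{323860 i \sqrt{3}}{27} \approx 3.5939 \cdot 10^{5} + 20776.0 i$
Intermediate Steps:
$j = -18$
$M = \frac{7}{27}$ ($M = \left(-35\right) \left(- \frac{1}{135}\right) = \frac{7}{27} \approx 0.25926$)
$o = - 10 i \sqrt{3}$ ($o = \sqrt{-18 + 6} \left(-5\right) = \sqrt{-12} \left(-5\right) = 2 i \sqrt{3} \left(-5\right) = - 10 i \sqrt{3} \approx - 17.32 i$)
$h{\left(X \right)} = X + 2 X^{2}$ ($h{\left(X \right)} = \left(X^{2} + X^{2}\right) + X = 2 X^{2} + X = X + 2 X^{2}$)
$\left(h{\left(o \right)} + M\right)^{2} = \left(- 10 i \sqrt{3} \left(1 + 2 \left(- 10 i \sqrt{3}\right)\right) + \frac{7}{27}\right)^{2} = \left(- 10 i \sqrt{3} \left(1 - 20 i \sqrt{3}\right) + \frac{7}{27}\right)^{2} = \left(\frac{7}{27} - 10 i \sqrt{3} \left(1 - 20 i \sqrt{3}\right)\right)^{2}$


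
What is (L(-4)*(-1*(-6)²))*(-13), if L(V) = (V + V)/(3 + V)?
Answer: 3744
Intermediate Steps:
L(V) = 2*V/(3 + V) (L(V) = (2*V)/(3 + V) = 2*V/(3 + V))
(L(-4)*(-1*(-6)²))*(-13) = ((2*(-4)/(3 - 4))*(-1*(-6)²))*(-13) = ((2*(-4)/(-1))*(-1*36))*(-13) = ((2*(-4)*(-1))*(-36))*(-13) = (8*(-36))*(-13) = -288*(-13) = 3744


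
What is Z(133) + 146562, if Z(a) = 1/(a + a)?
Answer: 38985493/266 ≈ 1.4656e+5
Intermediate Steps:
Z(a) = 1/(2*a)
Z(133) + 146562 = (1/2)/133 + 146562 = (1/2)*(1/133) + 146562 = 1/266 + 146562 = 38985493/266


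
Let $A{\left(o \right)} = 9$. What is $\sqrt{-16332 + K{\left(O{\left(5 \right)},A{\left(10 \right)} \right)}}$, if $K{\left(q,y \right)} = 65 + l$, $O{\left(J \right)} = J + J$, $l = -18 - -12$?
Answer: $i \sqrt{16273} \approx 127.57 i$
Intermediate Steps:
$l = -6$ ($l = -18 + 12 = -6$)
$O{\left(J \right)} = 2 J$
$K{\left(q,y \right)} = 59$ ($K{\left(q,y \right)} = 65 - 6 = 59$)
$\sqrt{-16332 + K{\left(O{\left(5 \right)},A{\left(10 \right)} \right)}} = \sqrt{-16332 + 59} = \sqrt{-16273} = i \sqrt{16273}$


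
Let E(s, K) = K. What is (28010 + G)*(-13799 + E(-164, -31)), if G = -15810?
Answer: -168726000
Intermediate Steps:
(28010 + G)*(-13799 + E(-164, -31)) = (28010 - 15810)*(-13799 - 31) = 12200*(-13830) = -168726000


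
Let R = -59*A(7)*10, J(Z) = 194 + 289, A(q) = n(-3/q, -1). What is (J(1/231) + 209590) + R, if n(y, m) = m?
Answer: 210663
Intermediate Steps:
A(q) = -1
J(Z) = 483
R = 590 (R = -59*(-1)*10 = 59*10 = 590)
(J(1/231) + 209590) + R = (483 + 209590) + 590 = 210073 + 590 = 210663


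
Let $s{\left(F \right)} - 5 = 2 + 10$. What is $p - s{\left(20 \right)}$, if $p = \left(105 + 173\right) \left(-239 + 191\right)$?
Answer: $-13361$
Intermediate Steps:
$s{\left(F \right)} = 17$ ($s{\left(F \right)} = 5 + \left(2 + 10\right) = 5 + 12 = 17$)
$p = -13344$ ($p = 278 \left(-48\right) = -13344$)
$p - s{\left(20 \right)} = -13344 - 17 = -13361$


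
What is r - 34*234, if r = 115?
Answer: -7841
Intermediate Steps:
r - 34*234 = 115 - 34*234 = 115 - 7956 = -7841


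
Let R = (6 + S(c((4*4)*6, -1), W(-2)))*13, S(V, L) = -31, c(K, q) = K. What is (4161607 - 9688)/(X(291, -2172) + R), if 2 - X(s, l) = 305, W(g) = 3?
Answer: -4151919/628 ≈ -6611.3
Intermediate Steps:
X(s, l) = -303 (X(s, l) = 2 - 1*305 = 2 - 305 = -303)
R = -325 (R = (6 - 31)*13 = -25*13 = -325)
(4161607 - 9688)/(X(291, -2172) + R) = (4161607 - 9688)/(-303 - 325) = 4151919/(-628) = 4151919*(-1/628) = -4151919/628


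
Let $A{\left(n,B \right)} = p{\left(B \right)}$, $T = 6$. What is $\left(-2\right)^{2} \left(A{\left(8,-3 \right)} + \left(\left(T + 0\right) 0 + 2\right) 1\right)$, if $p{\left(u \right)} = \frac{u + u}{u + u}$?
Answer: $12$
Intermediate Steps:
$p{\left(u \right)} = 1$ ($p{\left(u \right)} = \frac{2 u}{2 u} = 2 u \frac{1}{2 u} = 1$)
$A{\left(n,B \right)} = 1$
$\left(-2\right)^{2} \left(A{\left(8,-3 \right)} + \left(\left(T + 0\right) 0 + 2\right) 1\right) = \left(-2\right)^{2} \left(1 + \left(\left(6 + 0\right) 0 + 2\right) 1\right) = 4 \left(1 + \left(6 \cdot 0 + 2\right) 1\right) = 4 \left(1 + \left(0 + 2\right) 1\right) = 4 \left(1 + 2 \cdot 1\right) = 4 \left(1 + 2\right) = 4 \cdot 3 = 12$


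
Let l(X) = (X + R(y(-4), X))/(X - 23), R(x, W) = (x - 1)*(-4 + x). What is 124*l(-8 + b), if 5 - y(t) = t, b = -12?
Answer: -2480/43 ≈ -57.674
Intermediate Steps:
y(t) = 5 - t
R(x, W) = (-1 + x)*(-4 + x)
l(X) = (40 + X)/(-23 + X) (l(X) = (X + (4 + (5 - 1*(-4))² - 5*(5 - 1*(-4))))/(X - 23) = (X + (4 + (5 + 4)² - 5*(5 + 4)))/(-23 + X) = (X + (4 + 9² - 5*9))/(-23 + X) = (X + (4 + 81 - 45))/(-23 + X) = (X + 40)/(-23 + X) = (40 + X)/(-23 + X))
124*l(-8 + b) = 124*((40 + (-8 - 12))/(-23 + (-8 - 12))) = 124*((40 - 20)/(-23 - 20)) = 124*(20/(-43)) = 124*(-1/43*20) = 124*(-20/43) = -2480/43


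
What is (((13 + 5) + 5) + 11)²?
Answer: 1156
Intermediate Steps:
(((13 + 5) + 5) + 11)² = ((18 + 5) + 11)² = (23 + 11)² = 34² = 1156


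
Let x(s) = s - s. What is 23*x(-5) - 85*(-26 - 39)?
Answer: 5525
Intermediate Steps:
x(s) = 0
23*x(-5) - 85*(-26 - 39) = 23*0 - 85*(-26 - 39) = 0 - 85*(-65) = 0 + 5525 = 5525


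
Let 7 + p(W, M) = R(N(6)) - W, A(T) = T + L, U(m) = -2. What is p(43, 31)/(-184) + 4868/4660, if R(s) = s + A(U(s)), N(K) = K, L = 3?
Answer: 274023/214360 ≈ 1.2783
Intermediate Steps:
A(T) = 3 + T (A(T) = T + 3 = 3 + T)
R(s) = 1 + s (R(s) = s + (3 - 2) = s + 1 = 1 + s)
p(W, M) = -W (p(W, M) = -7 + ((1 + 6) - W) = -7 + (7 - W) = -W)
p(43, 31)/(-184) + 4868/4660 = -1*43/(-184) + 4868/4660 = -43*(-1/184) + 4868*(1/4660) = 43/184 + 1217/1165 = 274023/214360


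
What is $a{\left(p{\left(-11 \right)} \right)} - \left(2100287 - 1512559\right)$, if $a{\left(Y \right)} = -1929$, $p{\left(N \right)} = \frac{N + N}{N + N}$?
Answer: $-589657$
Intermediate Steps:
$p{\left(N \right)} = 1$ ($p{\left(N \right)} = \frac{2 N}{2 N} = 2 N \frac{1}{2 N} = 1$)
$a{\left(p{\left(-11 \right)} \right)} - \left(2100287 - 1512559\right) = -1929 - \left(2100287 - 1512559\right) = -1929 - 587728 = -589657$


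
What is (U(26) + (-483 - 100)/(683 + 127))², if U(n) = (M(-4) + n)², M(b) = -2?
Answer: 217134564529/656100 ≈ 3.3095e+5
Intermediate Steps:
U(n) = (-2 + n)²
(U(26) + (-483 - 100)/(683 + 127))² = ((-2 + 26)² + (-483 - 100)/(683 + 127))² = (24² - 583/810)² = (576 - 583*1/810)² = (576 - 583/810)² = (465977/810)² = 217134564529/656100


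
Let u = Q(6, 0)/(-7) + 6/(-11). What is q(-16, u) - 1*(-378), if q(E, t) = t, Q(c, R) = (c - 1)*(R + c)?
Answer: 28734/77 ≈ 373.17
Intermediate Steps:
Q(c, R) = (-1 + c)*(R + c)
u = -372/77 (u = (6² - 1*0 - 1*6 + 0*6)/(-7) + 6/(-11) = (36 + 0 - 6 + 0)*(-⅐) + 6*(-1/11) = 30*(-⅐) - 6/11 = -30/7 - 6/11 = -372/77 ≈ -4.8312)
q(-16, u) - 1*(-378) = -372/77 - 1*(-378) = -372/77 + 378 = 28734/77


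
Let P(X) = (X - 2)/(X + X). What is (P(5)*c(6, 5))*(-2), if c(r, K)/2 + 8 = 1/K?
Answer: 234/25 ≈ 9.3600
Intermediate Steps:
P(X) = (-2 + X)/(2*X) (P(X) = (-2 + X)/((2*X)) = (-2 + X)*(1/(2*X)) = (-2 + X)/(2*X))
c(r, K) = -16 + 2/K
(P(5)*c(6, 5))*(-2) = (((½)*(-2 + 5)/5)*(-16 + 2/5))*(-2) = (((½)*(⅕)*3)*(-16 + 2*(⅕)))*(-2) = (3*(-16 + ⅖)/10)*(-2) = ((3/10)*(-78/5))*(-2) = -117/25*(-2) = 234/25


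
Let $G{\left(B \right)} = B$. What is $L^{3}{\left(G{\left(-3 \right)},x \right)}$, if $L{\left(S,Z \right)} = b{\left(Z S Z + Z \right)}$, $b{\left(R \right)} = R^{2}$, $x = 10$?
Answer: $594823321000000$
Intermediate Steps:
$L{\left(S,Z \right)} = \left(Z + S Z^{2}\right)^{2}$ ($L{\left(S,Z \right)} = \left(Z S Z + Z\right)^{2} = \left(S Z Z + Z\right)^{2} = \left(S Z^{2} + Z\right)^{2} = \left(Z + S Z^{2}\right)^{2}$)
$L^{3}{\left(G{\left(-3 \right)},x \right)} = \left(10^{2} \left(1 - 30\right)^{2}\right)^{3} = \left(100 \left(1 - 30\right)^{2}\right)^{3} = \left(100 \left(-29\right)^{2}\right)^{3} = \left(100 \cdot 841\right)^{3} = 84100^{3} = 594823321000000$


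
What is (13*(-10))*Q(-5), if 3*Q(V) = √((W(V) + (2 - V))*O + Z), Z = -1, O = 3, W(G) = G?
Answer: -130*√5/3 ≈ -96.896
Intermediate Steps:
Q(V) = √5/3 (Q(V) = √((V + (2 - V))*3 - 1)/3 = √(2*3 - 1)/3 = √(6 - 1)/3 = √5/3)
(13*(-10))*Q(-5) = (13*(-10))*(√5/3) = -130*√5/3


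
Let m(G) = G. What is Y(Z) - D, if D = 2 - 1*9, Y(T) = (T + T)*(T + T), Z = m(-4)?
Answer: 71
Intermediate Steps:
Z = -4
Y(T) = 4*T² (Y(T) = (2*T)*(2*T) = 4*T²)
D = -7 (D = 2 - 9 = -7)
Y(Z) - D = 4*(-4)² - 1*(-7) = 4*16 + 7 = 64 + 7 = 71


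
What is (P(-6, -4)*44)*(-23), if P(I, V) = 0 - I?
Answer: -6072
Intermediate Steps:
P(I, V) = -I
(P(-6, -4)*44)*(-23) = (-1*(-6)*44)*(-23) = (6*44)*(-23) = 264*(-23) = -6072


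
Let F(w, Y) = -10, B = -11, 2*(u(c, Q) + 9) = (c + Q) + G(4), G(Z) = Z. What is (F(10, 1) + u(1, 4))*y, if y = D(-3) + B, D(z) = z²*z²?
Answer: -1015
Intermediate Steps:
D(z) = z⁴
u(c, Q) = -7 + Q/2 + c/2 (u(c, Q) = -9 + ((c + Q) + 4)/2 = -9 + ((Q + c) + 4)/2 = -9 + (4 + Q + c)/2 = -9 + (2 + Q/2 + c/2) = -7 + Q/2 + c/2)
y = 70 (y = (-3)⁴ - 11 = 81 - 11 = 70)
(F(10, 1) + u(1, 4))*y = (-10 + (-7 + (½)*4 + (½)*1))*70 = (-10 + (-7 + 2 + ½))*70 = (-10 - 9/2)*70 = -29/2*70 = -1015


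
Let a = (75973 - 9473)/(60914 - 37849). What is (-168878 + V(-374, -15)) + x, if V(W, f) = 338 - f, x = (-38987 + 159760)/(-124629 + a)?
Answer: -13840803758182/82128611 ≈ -1.6853e+5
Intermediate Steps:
a = 1900/659 (a = 66500/23065 = 66500*(1/23065) = 1900/659 ≈ 2.8832)
x = -79589407/82128611 (x = (-38987 + 159760)/(-124629 + 1900/659) = 120773/(-82128611/659) = 120773*(-659/82128611) = -79589407/82128611 ≈ -0.96908)
(-168878 + V(-374, -15)) + x = (-168878 + (338 - 1*(-15))) - 79589407/82128611 = (-168878 + (338 + 15)) - 79589407/82128611 = (-168878 + 353) - 79589407/82128611 = -168525 - 79589407/82128611 = -13840803758182/82128611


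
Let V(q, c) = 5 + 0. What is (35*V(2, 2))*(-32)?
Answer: -5600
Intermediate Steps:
V(q, c) = 5
(35*V(2, 2))*(-32) = (35*5)*(-32) = 175*(-32) = -5600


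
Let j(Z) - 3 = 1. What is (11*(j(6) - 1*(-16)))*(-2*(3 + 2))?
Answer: -2200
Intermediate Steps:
j(Z) = 4 (j(Z) = 3 + 1 = 4)
(11*(j(6) - 1*(-16)))*(-2*(3 + 2)) = (11*(4 - 1*(-16)))*(-2*(3 + 2)) = (11*(4 + 16))*(-2*5) = (11*20)*(-10) = 220*(-10) = -2200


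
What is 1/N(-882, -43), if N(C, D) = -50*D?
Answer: 1/2150 ≈ 0.00046512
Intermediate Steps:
1/N(-882, -43) = 1/(-50*(-43)) = 1/2150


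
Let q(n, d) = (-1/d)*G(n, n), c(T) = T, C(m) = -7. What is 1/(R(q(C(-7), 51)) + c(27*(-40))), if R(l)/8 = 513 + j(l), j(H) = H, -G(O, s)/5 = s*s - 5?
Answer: 51/155984 ≈ 0.00032696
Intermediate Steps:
G(O, s) = 25 - 5*s**2 (G(O, s) = -5*(s*s - 5) = -5*(s**2 - 5) = -5*(-5 + s**2) = 25 - 5*s**2)
q(n, d) = -(25 - 5*n**2)/d (q(n, d) = (-1/d)*(25 - 5*n**2) = -(25 - 5*n**2)/d)
R(l) = 4104 + 8*l (R(l) = 8*(513 + l) = 4104 + 8*l)
1/(R(q(C(-7), 51)) + c(27*(-40))) = 1/((4104 + 8*(5*(-5 + (-7)**2)/51)) + 27*(-40)) = 1/((4104 + 8*(5*(1/51)*(-5 + 49))) - 1080) = 1/((4104 + 8*(5*(1/51)*44)) - 1080) = 1/((4104 + 8*(220/51)) - 1080) = 1/((4104 + 1760/51) - 1080) = 1/(211064/51 - 1080) = 1/(155984/51) = 51/155984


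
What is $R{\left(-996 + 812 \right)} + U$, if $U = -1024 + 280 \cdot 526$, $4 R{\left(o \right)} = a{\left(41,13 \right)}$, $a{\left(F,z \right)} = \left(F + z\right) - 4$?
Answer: $\frac{292537}{2} \approx 1.4627 \cdot 10^{5}$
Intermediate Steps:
$a{\left(F,z \right)} = -4 + F + z$
$R{\left(o \right)} = \frac{25}{2}$ ($R{\left(o \right)} = \frac{-4 + 41 + 13}{4} = \frac{1}{4} \cdot 50 = \frac{25}{2}$)
$U = 146256$ ($U = -1024 + 147280 = 146256$)
$R{\left(-996 + 812 \right)} + U = \frac{25}{2} + 146256 = \frac{292537}{2}$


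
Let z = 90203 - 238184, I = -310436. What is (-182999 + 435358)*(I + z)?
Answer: -115685655703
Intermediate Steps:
z = -147981
(-182999 + 435358)*(I + z) = (-182999 + 435358)*(-310436 - 147981) = 252359*(-458417) = -115685655703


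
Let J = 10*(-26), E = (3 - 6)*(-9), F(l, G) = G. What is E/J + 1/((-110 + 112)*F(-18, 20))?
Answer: -41/520 ≈ -0.078846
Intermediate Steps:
E = 27 (E = -3*(-9) = 27)
J = -260
E/J + 1/((-110 + 112)*F(-18, 20)) = 27/(-260) + 1/((-110 + 112)*20) = 27*(-1/260) + (1/20)/2 = -27/260 + (½)*(1/20) = -27/260 + 1/40 = -41/520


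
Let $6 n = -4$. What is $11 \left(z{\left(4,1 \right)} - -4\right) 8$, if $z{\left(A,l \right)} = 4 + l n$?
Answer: $\frac{1936}{3} \approx 645.33$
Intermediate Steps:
$n = - \frac{2}{3}$ ($n = \frac{1}{6} \left(-4\right) = - \frac{2}{3} \approx -0.66667$)
$z{\left(A,l \right)} = 4 - \frac{2 l}{3}$ ($z{\left(A,l \right)} = 4 + l \left(- \frac{2}{3}\right) = 4 - \frac{2 l}{3}$)
$11 \left(z{\left(4,1 \right)} - -4\right) 8 = 11 \left(\left(4 - \frac{2}{3}\right) - -4\right) 8 = 11 \left(\left(4 - \frac{2}{3}\right) + 4\right) 8 = 11 \left(\frac{10}{3} + 4\right) 8 = 11 \cdot \frac{22}{3} \cdot 8 = \frac{242}{3} \cdot 8 = \frac{1936}{3}$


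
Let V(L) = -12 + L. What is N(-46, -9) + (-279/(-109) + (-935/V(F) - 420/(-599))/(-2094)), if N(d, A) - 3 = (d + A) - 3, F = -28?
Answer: -57369480425/1093754832 ≈ -52.452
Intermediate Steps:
N(d, A) = A + d (N(d, A) = 3 + ((d + A) - 3) = 3 + ((A + d) - 3) = 3 + (-3 + A + d) = A + d)
N(-46, -9) + (-279/(-109) + (-935/V(F) - 420/(-599))/(-2094)) = (-9 - 46) + (-279/(-109) + (-935/(-12 - 28) - 420/(-599))/(-2094)) = -55 + (-279*(-1/109) + (-935/(-40) - 420*(-1/599))*(-1/2094)) = -55 + (279/109 + (-935*(-1/40) + 420/599)*(-1/2094)) = -55 + (279/109 + (187/8 + 420/599)*(-1/2094)) = -55 + (279/109 + (115373/4792)*(-1/2094)) = -55 + (279/109 - 115373/10034448) = -55 + 2787035335/1093754832 = -57369480425/1093754832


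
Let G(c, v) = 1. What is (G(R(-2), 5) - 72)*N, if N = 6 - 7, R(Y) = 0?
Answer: 71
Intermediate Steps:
N = -1
(G(R(-2), 5) - 72)*N = (1 - 72)*(-1) = -71*(-1) = 71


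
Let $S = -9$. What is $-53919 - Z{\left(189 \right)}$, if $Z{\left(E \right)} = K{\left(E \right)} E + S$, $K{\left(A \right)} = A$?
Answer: $-89631$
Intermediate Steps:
$Z{\left(E \right)} = -9 + E^{2}$ ($Z{\left(E \right)} = E E - 9 = E^{2} - 9 = -9 + E^{2}$)
$-53919 - Z{\left(189 \right)} = -53919 - \left(-9 + 189^{2}\right) = -53919 - \left(-9 + 35721\right) = -53919 - 35712 = -89631$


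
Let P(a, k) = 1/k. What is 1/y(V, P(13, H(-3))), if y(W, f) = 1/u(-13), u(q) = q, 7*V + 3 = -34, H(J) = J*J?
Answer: -13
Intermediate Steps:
H(J) = J²
V = -37/7 (V = -3/7 + (⅐)*(-34) = -3/7 - 34/7 = -37/7 ≈ -5.2857)
y(W, f) = -1/13 (y(W, f) = 1/(-13) = -1/13)
1/y(V, P(13, H(-3))) = 1/(-1/13) = -13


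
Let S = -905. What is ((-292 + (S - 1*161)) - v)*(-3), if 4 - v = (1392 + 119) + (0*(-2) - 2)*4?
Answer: -423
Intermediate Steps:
v = -1499 (v = 4 - ((1392 + 119) + (0*(-2) - 2)*4) = 4 - (1511 + (0 - 2)*4) = 4 - (1511 - 2*4) = 4 - (1511 - 8) = 4 - 1*1503 = 4 - 1503 = -1499)
((-292 + (S - 1*161)) - v)*(-3) = ((-292 + (-905 - 1*161)) - 1*(-1499))*(-3) = ((-292 + (-905 - 161)) + 1499)*(-3) = ((-292 - 1066) + 1499)*(-3) = (-1358 + 1499)*(-3) = 141*(-3) = -423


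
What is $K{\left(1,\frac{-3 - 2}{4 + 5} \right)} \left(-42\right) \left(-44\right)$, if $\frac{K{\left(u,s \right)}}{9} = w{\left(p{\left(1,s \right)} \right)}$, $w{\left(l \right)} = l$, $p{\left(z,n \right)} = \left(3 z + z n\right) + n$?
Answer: $31416$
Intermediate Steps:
$p{\left(z,n \right)} = n + 3 z + n z$ ($p{\left(z,n \right)} = \left(3 z + n z\right) + n = n + 3 z + n z$)
$K{\left(u,s \right)} = 27 + 18 s$ ($K{\left(u,s \right)} = 9 \left(s + 3 \cdot 1 + s 1\right) = 9 \left(s + 3 + s\right) = 9 \left(3 + 2 s\right) = 27 + 18 s$)
$K{\left(1,\frac{-3 - 2}{4 + 5} \right)} \left(-42\right) \left(-44\right) = \left(27 + 18 \frac{-3 - 2}{4 + 5}\right) \left(-42\right) \left(-44\right) = \left(27 + 18 \left(- \frac{5}{9}\right)\right) \left(-42\right) \left(-44\right) = \left(27 - 10\right) \left(-42\right) \left(-44\right) = 17 \left(-42\right) \left(-44\right) = \left(-714\right) \left(-44\right) = 31416$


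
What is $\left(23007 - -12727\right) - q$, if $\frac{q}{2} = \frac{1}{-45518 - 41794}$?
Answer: $\frac{1560003505}{43656} \approx 35734.0$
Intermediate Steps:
$q = - \frac{1}{43656}$ ($q = \frac{2}{-45518 - 41794} = \frac{2}{-87312} = 2 \left(- \frac{1}{87312}\right) = - \frac{1}{43656} \approx -2.2906 \cdot 10^{-5}$)
$\left(23007 - -12727\right) - q = \left(23007 - -12727\right) - - \frac{1}{43656} = \left(23007 + 12727\right) + \frac{1}{43656} = 35734 + \frac{1}{43656} = \frac{1560003505}{43656}$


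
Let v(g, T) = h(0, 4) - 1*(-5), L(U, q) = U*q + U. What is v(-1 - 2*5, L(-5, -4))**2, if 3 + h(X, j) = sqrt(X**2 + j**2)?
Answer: 36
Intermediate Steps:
L(U, q) = U + U*q
h(X, j) = -3 + sqrt(X**2 + j**2)
v(g, T) = 6 (v(g, T) = (-3 + sqrt(0**2 + 4**2)) - 1*(-5) = (-3 + sqrt(0 + 16)) + 5 = (-3 + sqrt(16)) + 5 = (-3 + 4) + 5 = 1 + 5 = 6)
v(-1 - 2*5, L(-5, -4))**2 = 6**2 = 36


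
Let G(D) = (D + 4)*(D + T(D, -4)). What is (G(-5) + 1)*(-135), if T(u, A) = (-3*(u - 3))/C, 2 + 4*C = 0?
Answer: -7290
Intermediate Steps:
C = -½ (C = -½ + (¼)*0 = -½ + 0 = -½ ≈ -0.50000)
T(u, A) = -18 + 6*u (T(u, A) = (-3*(u - 3))/(-½) = -3*(-3 + u)*(-2) = (9 - 3*u)*(-2) = -18 + 6*u)
G(D) = (-18 + 7*D)*(4 + D) (G(D) = (D + 4)*(D + (-18 + 6*D)) = (4 + D)*(-18 + 7*D) = (-18 + 7*D)*(4 + D))
(G(-5) + 1)*(-135) = ((-72 + 7*(-5)² + 10*(-5)) + 1)*(-135) = ((-72 + 7*25 - 50) + 1)*(-135) = ((-72 + 175 - 50) + 1)*(-135) = (53 + 1)*(-135) = 54*(-135) = -7290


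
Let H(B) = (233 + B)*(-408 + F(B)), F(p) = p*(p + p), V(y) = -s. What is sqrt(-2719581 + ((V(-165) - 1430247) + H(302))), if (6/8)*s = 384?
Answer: 18*sqrt(287715) ≈ 9655.0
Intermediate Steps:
s = 512 (s = (4/3)*384 = 512)
V(y) = -512 (V(y) = -1*512 = -512)
F(p) = 2*p**2 (F(p) = p*(2*p) = 2*p**2)
H(B) = (-408 + 2*B**2)*(233 + B) (H(B) = (233 + B)*(-408 + 2*B**2) = (-408 + 2*B**2)*(233 + B))
sqrt(-2719581 + ((V(-165) - 1430247) + H(302))) = sqrt(-2719581 + ((-512 - 1430247) + (-95064 - 408*302 + 2*302**3 + 466*302**2))) = sqrt(-2719581 + (-1430759 + (-95064 - 123216 + 2*27543608 + 466*91204))) = sqrt(-2719581 + (-1430759 + (-95064 - 123216 + 55087216 + 42501064))) = sqrt(-2719581 + (-1430759 + 97370000)) = sqrt(-2719581 + 95939241) = sqrt(93219660) = 18*sqrt(287715)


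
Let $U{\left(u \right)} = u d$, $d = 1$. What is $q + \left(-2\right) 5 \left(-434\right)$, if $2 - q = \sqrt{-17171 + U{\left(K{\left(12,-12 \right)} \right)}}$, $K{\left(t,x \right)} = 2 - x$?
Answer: $4342 - i \sqrt{17157} \approx 4342.0 - 130.98 i$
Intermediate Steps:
$U{\left(u \right)} = u$ ($U{\left(u \right)} = u 1 = u$)
$q = 2 - i \sqrt{17157}$ ($q = 2 - \sqrt{-17171 + \left(2 - -12\right)} = 2 - \sqrt{-17171 + \left(2 + 12\right)} = 2 - \sqrt{-17171 + 14} = 2 - \sqrt{-17157} = 2 - i \sqrt{17157} \approx 2.0 - 130.98 i$)
$q + \left(-2\right) 5 \left(-434\right) = \left(2 - i \sqrt{17157}\right) + \left(-2\right) 5 \left(-434\right) = \left(2 - i \sqrt{17157}\right) - -4340 = \left(2 - i \sqrt{17157}\right) + 4340 = 4342 - i \sqrt{17157}$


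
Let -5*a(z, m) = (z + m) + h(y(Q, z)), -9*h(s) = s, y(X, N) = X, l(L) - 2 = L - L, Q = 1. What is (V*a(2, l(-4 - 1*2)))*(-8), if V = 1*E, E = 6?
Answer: 112/3 ≈ 37.333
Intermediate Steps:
l(L) = 2 (l(L) = 2 + (L - L) = 2 + 0 = 2)
h(s) = -s/9
a(z, m) = 1/45 - m/5 - z/5 (a(z, m) = -((z + m) - ⅑*1)/5 = -((m + z) - ⅑)/5 = -(-⅑ + m + z)/5 = 1/45 - m/5 - z/5)
V = 6 (V = 1*6 = 6)
(V*a(2, l(-4 - 1*2)))*(-8) = (6*(1/45 - ⅕*2 - ⅕*2))*(-8) = (6*(1/45 - ⅖ - ⅖))*(-8) = (6*(-7/9))*(-8) = -14/3*(-8) = 112/3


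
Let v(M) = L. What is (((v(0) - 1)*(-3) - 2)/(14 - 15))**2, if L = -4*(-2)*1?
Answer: 529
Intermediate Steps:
L = 8 (L = 8*1 = 8)
v(M) = 8
(((v(0) - 1)*(-3) - 2)/(14 - 15))**2 = (((8 - 1)*(-3) - 2)/(14 - 15))**2 = ((7*(-3) - 2)/(-1))**2 = ((-21 - 2)*(-1))**2 = (-23*(-1))**2 = 23**2 = 529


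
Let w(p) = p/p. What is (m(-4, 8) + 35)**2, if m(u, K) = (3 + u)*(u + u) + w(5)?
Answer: 1936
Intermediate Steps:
w(p) = 1
m(u, K) = 1 + 2*u*(3 + u) (m(u, K) = (3 + u)*(u + u) + 1 = (3 + u)*(2*u) + 1 = 2*u*(3 + u) + 1 = 1 + 2*u*(3 + u))
(m(-4, 8) + 35)**2 = ((1 + 2*(-4)**2 + 6*(-4)) + 35)**2 = ((1 + 2*16 - 24) + 35)**2 = ((1 + 32 - 24) + 35)**2 = (9 + 35)**2 = 44**2 = 1936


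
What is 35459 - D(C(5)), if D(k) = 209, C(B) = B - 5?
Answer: 35250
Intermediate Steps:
C(B) = -5 + B
35459 - D(C(5)) = 35459 - 1*209 = 35459 - 209 = 35250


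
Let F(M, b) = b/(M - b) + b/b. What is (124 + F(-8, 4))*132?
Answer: 16456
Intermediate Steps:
F(M, b) = 1 + b/(M - b) (F(M, b) = b/(M - b) + 1 = 1 + b/(M - b))
(124 + F(-8, 4))*132 = (124 - 8/(-8 - 1*4))*132 = (124 - 8/(-8 - 4))*132 = (124 - 8/(-12))*132 = (124 - 8*(-1/12))*132 = (124 + ⅔)*132 = (374/3)*132 = 16456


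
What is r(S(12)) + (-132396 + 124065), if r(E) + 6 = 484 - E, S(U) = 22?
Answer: -7875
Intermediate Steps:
r(E) = 478 - E (r(E) = -6 + (484 - E) = 478 - E)
r(S(12)) + (-132396 + 124065) = (478 - 1*22) + (-132396 + 124065) = (478 - 22) - 8331 = 456 - 8331 = -7875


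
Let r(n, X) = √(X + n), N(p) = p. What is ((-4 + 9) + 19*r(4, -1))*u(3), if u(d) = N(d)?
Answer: 15 + 57*√3 ≈ 113.73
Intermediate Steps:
u(d) = d
((-4 + 9) + 19*r(4, -1))*u(3) = ((-4 + 9) + 19*√(-1 + 4))*3 = (5 + 19*√3)*3 = 15 + 57*√3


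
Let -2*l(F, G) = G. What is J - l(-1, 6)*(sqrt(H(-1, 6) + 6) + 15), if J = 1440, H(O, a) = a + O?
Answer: 1485 + 3*sqrt(11) ≈ 1494.9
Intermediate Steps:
H(O, a) = O + a
l(F, G) = -G/2
J - l(-1, 6)*(sqrt(H(-1, 6) + 6) + 15) = 1440 - (-1/2*6)*(sqrt((-1 + 6) + 6) + 15) = 1440 - (-3)*(sqrt(5 + 6) + 15) = 1440 - (-3)*(sqrt(11) + 15) = 1440 - (-3)*(15 + sqrt(11)) = 1440 - (-45 - 3*sqrt(11)) = 1440 + (45 + 3*sqrt(11)) = 1485 + 3*sqrt(11)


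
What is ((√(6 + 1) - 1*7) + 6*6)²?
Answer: (29 + √7)² ≈ 1001.5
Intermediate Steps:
((√(6 + 1) - 1*7) + 6*6)² = ((√7 - 7) + 36)² = ((-7 + √7) + 36)² = (29 + √7)²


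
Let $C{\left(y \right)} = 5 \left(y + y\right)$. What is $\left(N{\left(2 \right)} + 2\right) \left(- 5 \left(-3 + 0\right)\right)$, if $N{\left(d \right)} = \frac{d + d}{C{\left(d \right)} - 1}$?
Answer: $\frac{630}{19} \approx 33.158$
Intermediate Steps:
$C{\left(y \right)} = 10 y$ ($C{\left(y \right)} = 5 \cdot 2 y = 10 y$)
$N{\left(d \right)} = \frac{2 d}{-1 + 10 d}$ ($N{\left(d \right)} = \frac{d + d}{10 d - 1} = \frac{2 d}{-1 + 10 d}$)
$\left(N{\left(2 \right)} + 2\right) \left(- 5 \left(-3 + 0\right)\right) = \left(2 \cdot 2 \frac{1}{-1 + 10 \cdot 2} + 2\right) \left(- 5 \left(-3 + 0\right)\right) = \left(2 \cdot 2 \frac{1}{-1 + 20} + 2\right) \left(\left(-5\right) \left(-3\right)\right) = \left(2 \cdot 2 \cdot \frac{1}{19} + 2\right) 15 = \left(\frac{4}{19} + 2\right) 15 = \frac{42}{19} \cdot 15 = \frac{630}{19}$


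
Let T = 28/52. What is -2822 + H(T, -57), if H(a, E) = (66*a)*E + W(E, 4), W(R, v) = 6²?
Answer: -62552/13 ≈ -4811.7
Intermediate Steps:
W(R, v) = 36
T = 7/13 (T = 28*(1/52) = 7/13 ≈ 0.53846)
H(a, E) = 36 + 66*E*a (H(a, E) = (66*a)*E + 36 = 66*E*a + 36 = 36 + 66*E*a)
-2822 + H(T, -57) = -2822 + (36 + 66*(-57)*(7/13)) = -2822 + (36 - 26334/13) = -2822 - 25866/13 = -62552/13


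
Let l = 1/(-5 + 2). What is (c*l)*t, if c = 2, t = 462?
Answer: -308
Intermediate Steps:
l = -⅓ (l = 1/(-3) = -⅓ ≈ -0.33333)
(c*l)*t = (2*(-⅓))*462 = -⅔*462 = -308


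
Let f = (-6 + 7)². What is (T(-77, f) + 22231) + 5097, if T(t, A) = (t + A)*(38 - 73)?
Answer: 29988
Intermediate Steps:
f = 1 (f = 1² = 1)
T(t, A) = -35*A - 35*t (T(t, A) = (A + t)*(-35) = -35*A - 35*t)
(T(-77, f) + 22231) + 5097 = ((-35*1 - 35*(-77)) + 22231) + 5097 = ((-35 + 2695) + 22231) + 5097 = (2660 + 22231) + 5097 = 24891 + 5097 = 29988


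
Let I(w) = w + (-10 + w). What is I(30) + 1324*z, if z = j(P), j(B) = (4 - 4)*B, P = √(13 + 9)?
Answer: 50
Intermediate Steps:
P = √22 ≈ 4.6904
j(B) = 0 (j(B) = 0*B = 0)
z = 0
I(w) = -10 + 2*w
I(30) + 1324*z = (-10 + 2*30) + 1324*0 = (-10 + 60) + 0 = 50 + 0 = 50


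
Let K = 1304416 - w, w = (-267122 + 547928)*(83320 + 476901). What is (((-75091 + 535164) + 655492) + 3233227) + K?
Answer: -157307764918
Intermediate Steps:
w = 157313418126 (w = 280806*560221 = 157313418126)
K = -157312113710 (K = 1304416 - 1*157313418126 = 1304416 - 157313418126 = -157312113710)
(((-75091 + 535164) + 655492) + 3233227) + K = (((-75091 + 535164) + 655492) + 3233227) - 157312113710 = ((460073 + 655492) + 3233227) - 157312113710 = (1115565 + 3233227) - 157312113710 = 4348792 - 157312113710 = -157307764918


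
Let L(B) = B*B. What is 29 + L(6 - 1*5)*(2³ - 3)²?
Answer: 54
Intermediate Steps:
L(B) = B²
29 + L(6 - 1*5)*(2³ - 3)² = 29 + (6 - 1*5)²*(2³ - 3)² = 29 + (6 - 5)²*(8 - 3)² = 29 + 1²*5² = 29 + 1*25 = 29 + 25 = 54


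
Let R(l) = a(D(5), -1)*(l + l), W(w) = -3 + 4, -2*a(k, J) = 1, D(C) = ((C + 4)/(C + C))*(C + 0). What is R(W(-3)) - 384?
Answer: -385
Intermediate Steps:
D(C) = 2 + C/2 (D(C) = ((4 + C)/((2*C)))*C = ((4 + C)*(1/(2*C)))*C = ((4 + C)/(2*C))*C = 2 + C/2)
a(k, J) = -½ (a(k, J) = -½*1 = -½)
W(w) = 1
R(l) = -l (R(l) = -(l + l)/2 = -l)
R(W(-3)) - 384 = -1*1 - 384 = -1 - 384 = -385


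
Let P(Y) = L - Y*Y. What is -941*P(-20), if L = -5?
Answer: 381105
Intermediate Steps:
P(Y) = -5 - Y² (P(Y) = -5 - Y*Y = -5 - Y²)
-941*P(-20) = -941*(-5 - 1*(-20)²) = -941*(-5 - 1*400) = -941*(-5 - 400) = -941*(-405) = 381105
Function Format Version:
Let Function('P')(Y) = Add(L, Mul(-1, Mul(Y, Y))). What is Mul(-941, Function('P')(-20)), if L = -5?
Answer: 381105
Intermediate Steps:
Function('P')(Y) = Add(-5, Mul(-1, Pow(Y, 2))) (Function('P')(Y) = Add(-5, Mul(-1, Mul(Y, Y))) = Add(-5, Mul(-1, Pow(Y, 2))))
Mul(-941, Function('P')(-20)) = Mul(-941, Add(-5, Mul(-1, Pow(-20, 2)))) = Mul(-941, Add(-5, Mul(-1, 400))) = Mul(-941, Add(-5, -400)) = Mul(-941, -405) = 381105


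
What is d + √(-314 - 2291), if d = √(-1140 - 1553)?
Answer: I*(√2605 + √2693) ≈ 102.93*I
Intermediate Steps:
d = I*√2693 (d = √(-2693) = I*√2693 ≈ 51.894*I)
d + √(-314 - 2291) = I*√2693 + √(-314 - 2291) = I*√2693 + √(-2605) = I*√2693 + I*√2605 = I*√2605 + I*√2693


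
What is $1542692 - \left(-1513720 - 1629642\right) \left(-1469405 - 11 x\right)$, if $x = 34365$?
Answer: $-5807108283348$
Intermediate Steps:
$1542692 - \left(-1513720 - 1629642\right) \left(-1469405 - 11 x\right) = 1542692 - \left(-1513720 - 1629642\right) \left(-1469405 - 378015\right) = 1542692 - - 3143362 \left(-1469405 - 378015\right) = 1542692 - \left(-3143362\right) \left(-1847420\right) = 1542692 - 5807109826040 = -5807108283348$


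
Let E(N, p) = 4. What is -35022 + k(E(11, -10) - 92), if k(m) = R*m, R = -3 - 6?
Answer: -34230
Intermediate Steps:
R = -9
k(m) = -9*m
-35022 + k(E(11, -10) - 92) = -35022 - 9*(4 - 92) = -35022 - 9*(-88) = -35022 + 792 = -34230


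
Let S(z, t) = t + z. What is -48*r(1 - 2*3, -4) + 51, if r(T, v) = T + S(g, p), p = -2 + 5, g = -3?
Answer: 291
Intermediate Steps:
p = 3
r(T, v) = T (r(T, v) = T + (3 - 3) = T + 0 = T)
-48*r(1 - 2*3, -4) + 51 = -48*(1 - 2*3) + 51 = -48*(1 - 6) + 51 = -48*(-5) + 51 = 240 + 51 = 291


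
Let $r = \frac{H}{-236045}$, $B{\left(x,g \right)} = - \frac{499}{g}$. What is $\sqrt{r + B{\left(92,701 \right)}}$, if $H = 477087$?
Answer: $\frac{i \sqrt{74828468206734890}}{165467545} \approx 1.6532 i$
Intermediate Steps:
$r = - \frac{477087}{236045}$ ($r = \frac{477087}{-236045} = 477087 \left(- \frac{1}{236045}\right) = - \frac{477087}{236045} \approx -2.0212$)
$\sqrt{r + B{\left(92,701 \right)}} = \sqrt{- \frac{477087}{236045} - \frac{499}{701}} = \sqrt{- \frac{452224442}{165467545}} = \frac{i \sqrt{74828468206734890}}{165467545}$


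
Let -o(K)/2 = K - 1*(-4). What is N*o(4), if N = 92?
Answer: -1472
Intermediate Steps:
o(K) = -8 - 2*K (o(K) = -2*(K - 1*(-4)) = -2*(K + 4) = -2*(4 + K) = -8 - 2*K)
N*o(4) = 92*(-8 - 2*4) = 92*(-8 - 8) = 92*(-16) = -1472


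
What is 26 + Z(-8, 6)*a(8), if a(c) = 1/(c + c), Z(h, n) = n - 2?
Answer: 105/4 ≈ 26.250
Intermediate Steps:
Z(h, n) = -2 + n
a(c) = 1/(2*c)
26 + Z(-8, 6)*a(8) = 26 + (-2 + 6)*((1/2)/8) = 26 + 4*((1/2)*(1/8)) = 26 + 4*(1/16) = 26 + 1/4 = 105/4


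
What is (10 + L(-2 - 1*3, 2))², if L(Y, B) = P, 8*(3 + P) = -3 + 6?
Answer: 3481/64 ≈ 54.391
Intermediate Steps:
P = -21/8 (P = -3 + (-3 + 6)/8 = -3 + (⅛)*3 = -3 + 3/8 = -21/8 ≈ -2.6250)
L(Y, B) = -21/8
(10 + L(-2 - 1*3, 2))² = (10 - 21/8)² = (59/8)² = 3481/64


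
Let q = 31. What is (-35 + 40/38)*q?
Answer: -19995/19 ≈ -1052.4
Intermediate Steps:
(-35 + 40/38)*q = (-35 + 40/38)*31 = (-35 + 40*(1/38))*31 = (-35 + 20/19)*31 = -645/19*31 = -19995/19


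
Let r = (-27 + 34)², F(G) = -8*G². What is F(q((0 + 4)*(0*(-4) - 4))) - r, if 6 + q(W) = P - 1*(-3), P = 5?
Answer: -81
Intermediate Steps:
q(W) = 2 (q(W) = -6 + (5 - 1*(-3)) = -6 + (5 + 3) = -6 + 8 = 2)
r = 49 (r = 7² = 49)
F(q((0 + 4)*(0*(-4) - 4))) - r = -8*2² - 1*49 = -8*4 - 49 = -32 - 49 = -81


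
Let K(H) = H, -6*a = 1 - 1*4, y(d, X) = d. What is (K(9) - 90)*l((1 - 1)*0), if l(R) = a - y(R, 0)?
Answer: -81/2 ≈ -40.500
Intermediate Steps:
a = ½ (a = -(1 - 1*4)/6 = -(1 - 4)/6 = -⅙*(-3) = ½ ≈ 0.50000)
l(R) = ½ - R
(K(9) - 90)*l((1 - 1)*0) = (9 - 90)*(½ - (1 - 1)*0) = -81*(½ - 0*0) = -81*(½ - 1*0) = -81*(½ + 0) = -81*½ = -81/2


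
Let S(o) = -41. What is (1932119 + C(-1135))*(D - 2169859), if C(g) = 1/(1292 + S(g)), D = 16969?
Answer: -578189914912700/139 ≈ -4.1596e+12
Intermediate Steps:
C(g) = 1/1251 (C(g) = 1/(1292 - 41) = 1/1251)
(1932119 + C(-1135))*(D - 2169859) = (1932119 + 1/1251)*(16969 - 2169859) = (2417080870/1251)*(-2152890) = -578189914912700/139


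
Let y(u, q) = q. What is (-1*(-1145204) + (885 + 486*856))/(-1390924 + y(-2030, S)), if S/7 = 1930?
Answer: -1562105/1377414 ≈ -1.1341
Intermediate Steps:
S = 13510 (S = 7*1930 = 13510)
(-1*(-1145204) + (885 + 486*856))/(-1390924 + y(-2030, S)) = (-1*(-1145204) + (885 + 486*856))/(-1390924 + 13510) = (1145204 + (885 + 416016))/(-1377414) = (1145204 + 416901)*(-1/1377414) = 1562105*(-1/1377414) = -1562105/1377414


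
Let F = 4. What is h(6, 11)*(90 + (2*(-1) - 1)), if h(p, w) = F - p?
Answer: -174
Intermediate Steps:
h(p, w) = 4 - p
h(6, 11)*(90 + (2*(-1) - 1)) = (4 - 1*6)*(90 + (2*(-1) - 1)) = (4 - 6)*(90 + (-2 - 1)) = -2*(90 - 3) = -2*87 = -174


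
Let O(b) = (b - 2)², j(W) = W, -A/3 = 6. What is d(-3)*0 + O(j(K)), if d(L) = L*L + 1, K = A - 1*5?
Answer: 625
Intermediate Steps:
A = -18 (A = -3*6 = -18)
K = -23 (K = -18 - 1*5 = -18 - 5 = -23)
d(L) = 1 + L² (d(L) = L² + 1 = 1 + L²)
O(b) = (-2 + b)²
d(-3)*0 + O(j(K)) = (1 + (-3)²)*0 + (-2 - 23)² = (1 + 9)*0 + (-25)² = 10*0 + 625 = 0 + 625 = 625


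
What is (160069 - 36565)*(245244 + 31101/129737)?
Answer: 3929557882239216/129737 ≈ 3.0289e+10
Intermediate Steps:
(160069 - 36565)*(245244 + 31101/129737) = 123504*(245244 + 31101*(1/129737)) = 123504*(245244 + 31101/129737) = 123504*(31817251929/129737) = 3929557882239216/129737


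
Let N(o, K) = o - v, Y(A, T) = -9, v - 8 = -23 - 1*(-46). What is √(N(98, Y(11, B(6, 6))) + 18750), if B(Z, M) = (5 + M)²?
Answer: √18817 ≈ 137.18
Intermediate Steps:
v = 31 (v = 8 + (-23 - 1*(-46)) = 8 + (-23 + 46) = 8 + 23 = 31)
N(o, K) = -31 + o (N(o, K) = o - 1*31 = o - 31 = -31 + o)
√(N(98, Y(11, B(6, 6))) + 18750) = √((-31 + 98) + 18750) = √(67 + 18750) = √18817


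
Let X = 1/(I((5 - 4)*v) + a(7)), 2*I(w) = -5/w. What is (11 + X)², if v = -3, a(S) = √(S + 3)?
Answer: 2674397/22445 + 52632*√10/22445 ≈ 126.57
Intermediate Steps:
a(S) = √(3 + S)
I(w) = -5/(2*w) (I(w) = (-5/w)/2 = -5/(2*w))
X = 1/(⅚ + √10) (X = 1/(-5*(-1/(3*(5 - 4)))/2 + √(3 + 7)) = 1/(-5/(2*(1*(-3))) + √10) = 1/(-5/2/(-3) + √10) = 1/(-5/2*(-⅓) + √10) = 1/(⅚ + √10) ≈ 0.25027)
(11 + X)² = (11 + (-6/67 + 36*√10/335))² = (731/67 + 36*√10/335)²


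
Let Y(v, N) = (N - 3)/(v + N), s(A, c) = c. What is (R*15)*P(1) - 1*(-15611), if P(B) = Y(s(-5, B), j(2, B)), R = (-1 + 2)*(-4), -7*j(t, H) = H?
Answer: 15831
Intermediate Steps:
j(t, H) = -H/7
R = -4 (R = 1*(-4) = -4)
Y(v, N) = (-3 + N)/(N + v)
P(B) = 7*(-3 - B/7)/(6*B) (P(B) = (-3 - B/7)/(-B/7 + B) = (-3 - B/7)/((6*B/7)) = (7/(6*B))*(-3 - B/7) = 7*(-3 - B/7)/(6*B))
(R*15)*P(1) - 1*(-15611) = (-4*15)*((⅙)*(-21 - 1*1)/1) - 1*(-15611) = -10*(-21 - 1) + 15611 = -10*(-22) + 15611 = -60*(-11/3) + 15611 = 220 + 15611 = 15831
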